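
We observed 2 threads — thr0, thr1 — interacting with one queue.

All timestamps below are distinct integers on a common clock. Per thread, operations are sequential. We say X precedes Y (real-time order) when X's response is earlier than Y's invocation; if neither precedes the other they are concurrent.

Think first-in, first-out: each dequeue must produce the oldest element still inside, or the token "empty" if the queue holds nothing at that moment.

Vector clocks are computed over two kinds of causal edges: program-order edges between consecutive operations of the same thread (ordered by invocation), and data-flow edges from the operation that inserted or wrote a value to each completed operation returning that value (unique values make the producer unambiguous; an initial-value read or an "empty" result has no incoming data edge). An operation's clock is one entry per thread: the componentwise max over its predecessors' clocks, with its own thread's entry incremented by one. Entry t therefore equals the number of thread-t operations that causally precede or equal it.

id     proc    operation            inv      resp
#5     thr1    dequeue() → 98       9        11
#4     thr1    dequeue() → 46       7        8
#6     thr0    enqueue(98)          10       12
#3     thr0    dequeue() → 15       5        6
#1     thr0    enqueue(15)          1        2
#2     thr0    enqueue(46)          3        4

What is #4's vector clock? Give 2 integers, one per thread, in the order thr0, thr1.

(2, 1)

root op #1, invoked 1: fresh clock plus thr0's own tick → (1, 0)
VC(#2, invoked at 3): max of VC(#1)=(1, 0), then +1 on thread thr0 → (2, 0)
VC(#4, invoked at 7): max of VC(#2)=(2, 0), then +1 on thread thr1 → (2, 1)
VC(#3, invoked at 5): max of VC(#1)=(1, 0), VC(#2)=(2, 0), then +1 on thread thr0 → (3, 0)
VC(#6, invoked at 10): max of VC(#3)=(3, 0), then +1 on thread thr0 → (4, 0)
VC(#5, invoked at 9): max of VC(#4)=(2, 1), VC(#6)=(4, 0), then +1 on thread thr1 → (4, 2)
target: VC(#4) = (2, 1)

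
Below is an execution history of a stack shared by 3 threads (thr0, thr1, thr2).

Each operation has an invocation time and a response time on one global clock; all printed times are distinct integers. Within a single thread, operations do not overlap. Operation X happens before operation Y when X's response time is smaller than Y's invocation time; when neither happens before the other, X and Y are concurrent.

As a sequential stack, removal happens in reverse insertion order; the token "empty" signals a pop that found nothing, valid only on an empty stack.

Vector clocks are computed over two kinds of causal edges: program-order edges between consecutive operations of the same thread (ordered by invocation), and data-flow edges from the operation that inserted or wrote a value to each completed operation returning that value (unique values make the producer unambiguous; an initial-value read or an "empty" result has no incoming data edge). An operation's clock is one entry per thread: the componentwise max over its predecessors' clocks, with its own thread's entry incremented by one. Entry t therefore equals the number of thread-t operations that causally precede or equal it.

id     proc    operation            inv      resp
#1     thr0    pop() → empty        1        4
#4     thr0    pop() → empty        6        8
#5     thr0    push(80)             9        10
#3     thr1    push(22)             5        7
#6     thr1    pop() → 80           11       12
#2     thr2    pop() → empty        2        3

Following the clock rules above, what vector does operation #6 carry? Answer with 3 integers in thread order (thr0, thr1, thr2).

(3, 2, 0)

invoked at 2, #2 has no predecessors; its own thr2 bump gives (0, 0, 1)
invoked at 5, #3 has no predecessors; its own thr1 bump gives (0, 1, 0)
invoked at 1, #1 has no predecessors; its own thr0 bump gives (1, 0, 0)
#4 (invocation 6): componentwise max over VC(#1)=(1, 0, 0), +1 at thr0, giving (2, 0, 0)
#5 (invocation 9): componentwise max over VC(#4)=(2, 0, 0), +1 at thr0, giving (3, 0, 0)
#6 (invocation 11): componentwise max over VC(#3)=(0, 1, 0), VC(#5)=(3, 0, 0), +1 at thr1, giving (3, 2, 0)
target: VC(#6) = (3, 2, 0)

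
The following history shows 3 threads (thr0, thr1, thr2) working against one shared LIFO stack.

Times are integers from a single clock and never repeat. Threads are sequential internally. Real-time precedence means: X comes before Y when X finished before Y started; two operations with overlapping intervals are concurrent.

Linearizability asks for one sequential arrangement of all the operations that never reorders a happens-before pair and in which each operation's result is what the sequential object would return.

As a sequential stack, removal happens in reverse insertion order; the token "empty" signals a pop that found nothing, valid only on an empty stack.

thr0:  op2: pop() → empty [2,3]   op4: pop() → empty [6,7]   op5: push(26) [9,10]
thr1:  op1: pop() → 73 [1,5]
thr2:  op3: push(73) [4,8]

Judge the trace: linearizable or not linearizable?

linearizable

witness order: op2, op3, op1, op4, op5
step 1: op2 pop() → empty — stack <>
step 2: op3 push(73) — stack <73>
step 3: op1 pop() → 73 — stack <>
step 4: op4 pop() → empty — stack <>
step 5: op5 push(26) — stack <26>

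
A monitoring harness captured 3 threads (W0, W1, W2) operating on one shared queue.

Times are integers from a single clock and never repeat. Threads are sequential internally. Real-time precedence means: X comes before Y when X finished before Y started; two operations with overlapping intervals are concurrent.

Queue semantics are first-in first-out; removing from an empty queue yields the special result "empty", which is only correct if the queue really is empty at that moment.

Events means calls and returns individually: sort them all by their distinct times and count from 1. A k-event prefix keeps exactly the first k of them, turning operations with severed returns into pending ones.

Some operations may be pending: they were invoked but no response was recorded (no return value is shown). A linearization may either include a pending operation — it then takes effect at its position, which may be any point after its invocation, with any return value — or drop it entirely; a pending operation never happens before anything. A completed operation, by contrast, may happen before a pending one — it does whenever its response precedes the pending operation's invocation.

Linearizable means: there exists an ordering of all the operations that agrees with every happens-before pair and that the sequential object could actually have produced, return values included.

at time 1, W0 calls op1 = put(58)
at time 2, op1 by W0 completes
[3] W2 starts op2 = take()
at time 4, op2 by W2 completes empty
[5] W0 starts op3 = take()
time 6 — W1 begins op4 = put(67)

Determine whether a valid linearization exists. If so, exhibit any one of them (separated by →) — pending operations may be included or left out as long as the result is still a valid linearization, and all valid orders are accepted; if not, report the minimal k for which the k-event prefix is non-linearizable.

not linearizable — minimal violating prefix: 4 events

the violation lands at event 4, op2's response at time 4: events 1..3 linearize, events 1..4 do not
a single order respects real time; the 2 completed queue operations fail replay along it
take op1, op2: step 2 already fails, because op2 take() → empty cannot occur there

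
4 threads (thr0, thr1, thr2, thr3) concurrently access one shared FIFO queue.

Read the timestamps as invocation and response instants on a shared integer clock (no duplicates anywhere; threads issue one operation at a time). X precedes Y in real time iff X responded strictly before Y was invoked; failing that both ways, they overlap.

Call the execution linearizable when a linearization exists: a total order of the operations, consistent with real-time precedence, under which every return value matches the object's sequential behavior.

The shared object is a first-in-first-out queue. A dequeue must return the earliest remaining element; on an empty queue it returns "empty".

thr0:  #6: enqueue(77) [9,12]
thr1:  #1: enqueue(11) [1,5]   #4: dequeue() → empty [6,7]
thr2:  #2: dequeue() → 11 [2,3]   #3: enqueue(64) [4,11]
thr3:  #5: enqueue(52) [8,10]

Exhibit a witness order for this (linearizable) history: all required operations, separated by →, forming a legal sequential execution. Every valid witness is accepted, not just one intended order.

1. #1 enqueue(11), leaving queue <11>
2. #2 dequeue() → 11, leaving queue <>
3. #4 dequeue() → empty, leaving queue <>
4. #3 enqueue(64), leaving queue <64>
5. #5 enqueue(52), leaving queue <64,52>
6. #6 enqueue(77), leaving queue <64,52,77>

#1 → #2 → #4 → #3 → #5 → #6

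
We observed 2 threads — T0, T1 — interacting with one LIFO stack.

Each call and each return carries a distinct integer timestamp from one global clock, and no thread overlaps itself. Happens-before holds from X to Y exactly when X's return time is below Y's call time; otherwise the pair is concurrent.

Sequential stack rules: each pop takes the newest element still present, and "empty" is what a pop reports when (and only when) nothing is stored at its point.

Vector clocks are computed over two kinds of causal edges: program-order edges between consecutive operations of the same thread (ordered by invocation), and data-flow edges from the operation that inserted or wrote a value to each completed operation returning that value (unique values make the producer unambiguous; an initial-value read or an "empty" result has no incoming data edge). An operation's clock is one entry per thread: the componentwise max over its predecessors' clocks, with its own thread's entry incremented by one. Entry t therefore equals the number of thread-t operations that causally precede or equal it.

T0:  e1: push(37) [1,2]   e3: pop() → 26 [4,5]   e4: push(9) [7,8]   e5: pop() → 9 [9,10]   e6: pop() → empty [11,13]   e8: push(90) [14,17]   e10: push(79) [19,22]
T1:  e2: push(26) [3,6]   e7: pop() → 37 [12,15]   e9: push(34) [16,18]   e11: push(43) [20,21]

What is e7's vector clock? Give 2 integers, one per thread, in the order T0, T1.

root op e2, invoked 3: fresh clock plus T1's own tick → (0, 1)
root op e1, invoked 1: fresh clock plus T0's own tick → (1, 0)
invoked at 12, e7 merges VC(e1)=(1, 0), VC(e2)=(0, 1) and bumps T1's slot → (1, 2)
invoked at 4, e3 merges VC(e1)=(1, 0), VC(e2)=(0, 1) and bumps T0's slot → (2, 1)
invoked at 16, e9 merges VC(e7)=(1, 2) and bumps T1's slot → (1, 3)
invoked at 7, e4 merges VC(e3)=(2, 1) and bumps T0's slot → (3, 1)
invoked at 20, e11 merges VC(e9)=(1, 3) and bumps T1's slot → (1, 4)
invoked at 9, e5 merges VC(e4)=(3, 1) and bumps T0's slot → (4, 1)
invoked at 11, e6 merges VC(e5)=(4, 1) and bumps T0's slot → (5, 1)
invoked at 14, e8 merges VC(e6)=(5, 1) and bumps T0's slot → (6, 1)
invoked at 19, e10 merges VC(e8)=(6, 1) and bumps T0's slot → (7, 1)
target: VC(e7) = (1, 2)

(1, 2)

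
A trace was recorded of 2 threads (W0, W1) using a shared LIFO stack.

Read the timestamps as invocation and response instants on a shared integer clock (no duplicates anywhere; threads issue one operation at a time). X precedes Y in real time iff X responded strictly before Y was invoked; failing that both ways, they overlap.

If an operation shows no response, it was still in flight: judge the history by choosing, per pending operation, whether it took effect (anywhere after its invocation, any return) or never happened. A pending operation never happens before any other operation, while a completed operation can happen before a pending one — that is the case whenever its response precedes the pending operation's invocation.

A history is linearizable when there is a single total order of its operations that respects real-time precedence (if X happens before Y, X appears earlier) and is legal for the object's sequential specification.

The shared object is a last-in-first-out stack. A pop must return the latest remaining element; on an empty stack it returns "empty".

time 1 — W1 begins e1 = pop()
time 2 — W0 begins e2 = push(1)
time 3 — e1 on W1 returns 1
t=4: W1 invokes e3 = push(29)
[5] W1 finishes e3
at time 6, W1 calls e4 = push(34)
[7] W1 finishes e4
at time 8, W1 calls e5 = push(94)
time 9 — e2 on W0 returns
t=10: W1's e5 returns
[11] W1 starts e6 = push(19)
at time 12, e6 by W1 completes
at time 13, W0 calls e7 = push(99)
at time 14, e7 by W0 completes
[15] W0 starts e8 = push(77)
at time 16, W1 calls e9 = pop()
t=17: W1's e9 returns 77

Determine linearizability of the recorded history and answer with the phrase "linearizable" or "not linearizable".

a witness: e2, e1, e3, e4, e5, e6, e7, e8, e9
after step 1 (e2 push(1)): stack <1>
after step 2 (e1 pop() → 1): stack <>
after step 3 (e3 push(29)): stack <29>
after step 4 (e4 push(34)): stack <29,34>
after step 5 (e5 push(94)): stack <29,34,94>
after step 6 (e6 push(19)): stack <29,34,94,19>
after step 7 (e7 push(99)): stack <29,34,94,19,99>
after step 8 (e8 push(77) (pending, included)): stack <29,34,94,19,99,77>
after step 9 (e9 pop() → 77): stack <29,34,94,19,99>

linearizable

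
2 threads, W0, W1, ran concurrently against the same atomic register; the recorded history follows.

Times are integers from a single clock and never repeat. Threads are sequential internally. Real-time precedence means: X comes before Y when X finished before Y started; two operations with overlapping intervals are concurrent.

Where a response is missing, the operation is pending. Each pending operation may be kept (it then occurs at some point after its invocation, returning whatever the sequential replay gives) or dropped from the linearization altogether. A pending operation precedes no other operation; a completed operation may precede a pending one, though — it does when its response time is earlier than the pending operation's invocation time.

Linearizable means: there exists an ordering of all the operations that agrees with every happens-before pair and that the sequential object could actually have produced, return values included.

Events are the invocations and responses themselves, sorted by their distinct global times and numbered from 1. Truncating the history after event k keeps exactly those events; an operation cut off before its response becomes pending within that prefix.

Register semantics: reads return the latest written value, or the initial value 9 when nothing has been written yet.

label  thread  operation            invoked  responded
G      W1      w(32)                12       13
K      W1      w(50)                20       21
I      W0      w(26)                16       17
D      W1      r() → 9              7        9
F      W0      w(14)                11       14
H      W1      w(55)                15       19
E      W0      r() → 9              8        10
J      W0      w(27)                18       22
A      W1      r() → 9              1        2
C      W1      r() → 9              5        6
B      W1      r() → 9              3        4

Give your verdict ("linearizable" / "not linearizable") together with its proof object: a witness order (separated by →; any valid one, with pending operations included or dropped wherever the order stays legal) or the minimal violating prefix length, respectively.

linearizable — witness: A → B → C → D → E → F → G → H → I → J → K

after step 1 (A r() → 9): value 9
after step 2 (B r() → 9): value 9
after step 3 (C r() → 9): value 9
after step 4 (D r() → 9): value 9
after step 5 (E r() → 9): value 9
after step 6 (F w(14)): value 14
after step 7 (G w(32)): value 32
after step 8 (H w(55)): value 55
after step 9 (I w(26)): value 26
after step 10 (J w(27)): value 27
after step 11 (K w(50)): value 50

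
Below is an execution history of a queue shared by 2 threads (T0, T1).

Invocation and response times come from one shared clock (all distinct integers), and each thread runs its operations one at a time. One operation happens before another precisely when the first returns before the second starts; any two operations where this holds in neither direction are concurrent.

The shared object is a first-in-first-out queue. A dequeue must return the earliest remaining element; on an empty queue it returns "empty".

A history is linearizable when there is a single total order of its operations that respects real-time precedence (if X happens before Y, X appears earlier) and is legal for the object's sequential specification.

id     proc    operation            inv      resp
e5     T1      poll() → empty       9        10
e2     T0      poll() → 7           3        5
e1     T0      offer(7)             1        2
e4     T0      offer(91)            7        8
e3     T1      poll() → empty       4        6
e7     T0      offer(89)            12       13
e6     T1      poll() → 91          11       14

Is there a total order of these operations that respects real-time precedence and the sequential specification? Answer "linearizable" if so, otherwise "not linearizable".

the violation lands at event 10, e5's response at time 10: events 1..9 linearize, events 1..10 do not
5 completed operations, 2 real-time-consistent orders — every queue replay fails
e.g. e1, e2, e3, e4, e5: illegal at step 5, since e5 poll() → empty cannot apply there
e.g. e1, e3, e2, e4, e5: illegal at step 2, since e3 poll() → empty cannot apply there

not linearizable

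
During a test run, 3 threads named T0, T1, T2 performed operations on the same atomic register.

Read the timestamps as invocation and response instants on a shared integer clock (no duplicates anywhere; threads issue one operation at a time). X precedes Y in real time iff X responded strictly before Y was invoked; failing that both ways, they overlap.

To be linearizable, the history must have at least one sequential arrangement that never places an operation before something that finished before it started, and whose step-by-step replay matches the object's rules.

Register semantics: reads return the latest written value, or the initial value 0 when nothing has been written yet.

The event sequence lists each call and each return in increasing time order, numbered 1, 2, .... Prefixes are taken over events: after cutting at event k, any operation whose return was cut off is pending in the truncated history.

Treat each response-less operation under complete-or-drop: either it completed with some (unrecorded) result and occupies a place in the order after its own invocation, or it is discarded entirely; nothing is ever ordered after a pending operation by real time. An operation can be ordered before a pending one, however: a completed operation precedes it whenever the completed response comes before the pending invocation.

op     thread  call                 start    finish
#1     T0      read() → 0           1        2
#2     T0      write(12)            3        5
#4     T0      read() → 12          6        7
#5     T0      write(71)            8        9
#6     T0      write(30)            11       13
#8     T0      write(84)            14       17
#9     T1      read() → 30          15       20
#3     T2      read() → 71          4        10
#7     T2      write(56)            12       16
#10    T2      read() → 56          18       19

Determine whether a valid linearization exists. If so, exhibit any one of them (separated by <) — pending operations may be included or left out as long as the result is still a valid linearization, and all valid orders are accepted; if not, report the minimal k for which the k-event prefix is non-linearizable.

linearizable — witness: #1 < #2 < #4 < #5 < #3 < #6 < #9 < #8 < #7 < #10

step 1: #1 read() → 0 — value 0
step 2: #2 write(12) — value 12
step 3: #4 read() → 12 — value 12
step 4: #5 write(71) — value 71
step 5: #3 read() → 71 — value 71
step 6: #6 write(30) — value 30
step 7: #9 read() → 30 — value 30
step 8: #8 write(84) — value 84
step 9: #7 write(56) — value 56
step 10: #10 read() → 56 — value 56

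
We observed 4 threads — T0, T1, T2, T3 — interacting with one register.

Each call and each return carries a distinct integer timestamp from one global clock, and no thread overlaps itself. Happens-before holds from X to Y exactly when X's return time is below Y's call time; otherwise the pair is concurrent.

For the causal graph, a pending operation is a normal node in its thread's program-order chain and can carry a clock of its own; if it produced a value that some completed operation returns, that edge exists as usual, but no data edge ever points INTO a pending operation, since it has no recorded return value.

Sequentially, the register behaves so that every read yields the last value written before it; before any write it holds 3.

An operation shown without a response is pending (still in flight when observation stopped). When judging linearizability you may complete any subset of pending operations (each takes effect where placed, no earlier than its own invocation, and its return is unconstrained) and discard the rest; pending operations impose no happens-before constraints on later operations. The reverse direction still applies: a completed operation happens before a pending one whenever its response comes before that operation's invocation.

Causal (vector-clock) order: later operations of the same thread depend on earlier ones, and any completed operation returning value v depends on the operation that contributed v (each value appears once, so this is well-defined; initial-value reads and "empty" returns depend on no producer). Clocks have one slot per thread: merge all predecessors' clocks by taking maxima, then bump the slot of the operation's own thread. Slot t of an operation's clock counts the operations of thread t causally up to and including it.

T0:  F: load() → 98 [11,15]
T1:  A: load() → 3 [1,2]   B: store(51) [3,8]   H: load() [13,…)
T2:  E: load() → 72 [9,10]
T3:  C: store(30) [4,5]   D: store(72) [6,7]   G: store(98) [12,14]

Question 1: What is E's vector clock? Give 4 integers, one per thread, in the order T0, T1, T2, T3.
(0, 0, 1, 2)

C, invoked 4, has no incoming edges; only T3's bump applies → (0, 0, 0, 1)
A, invoked 1, has no incoming edges; only T1's bump applies → (0, 1, 0, 0)
VC(D, invoked at 6): max of VC(C)=(0, 0, 0, 1), then +1 on thread T3 → (0, 0, 0, 2)
VC(B, invoked at 3): max of VC(A)=(0, 1, 0, 0), then +1 on thread T1 → (0, 2, 0, 0)
VC(G, invoked at 12): max of VC(D)=(0, 0, 0, 2), then +1 on thread T3 → (0, 0, 0, 3)
VC(E, invoked at 9): max of VC(D)=(0, 0, 0, 2), then +1 on thread T2 → (0, 0, 1, 2)
VC(H, invoked at 13): max of VC(B)=(0, 2, 0, 0), then +1 on thread T1 → (0, 3, 0, 0)
VC(F, invoked at 11): max of VC(G)=(0, 0, 0, 3), then +1 on thread T0 → (1, 0, 0, 3)
target: VC(E) = (0, 0, 1, 2)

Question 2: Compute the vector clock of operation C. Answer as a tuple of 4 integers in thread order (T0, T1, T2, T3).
(0, 0, 0, 1)

root op C, invoked 4: fresh clock plus T3's own tick → (0, 0, 0, 1)
root op A, invoked 1: fresh clock plus T1's own tick → (0, 1, 0, 0)
D (invocation 6): componentwise max over VC(C)=(0, 0, 0, 1), +1 at T3, giving (0, 0, 0, 2)
B (invocation 3): componentwise max over VC(A)=(0, 1, 0, 0), +1 at T1, giving (0, 2, 0, 0)
G (invocation 12): componentwise max over VC(D)=(0, 0, 0, 2), +1 at T3, giving (0, 0, 0, 3)
E (invocation 9): componentwise max over VC(D)=(0, 0, 0, 2), +1 at T2, giving (0, 0, 1, 2)
H (invocation 13): componentwise max over VC(B)=(0, 2, 0, 0), +1 at T1, giving (0, 3, 0, 0)
F (invocation 11): componentwise max over VC(G)=(0, 0, 0, 3), +1 at T0, giving (1, 0, 0, 3)
target: VC(C) = (0, 0, 0, 1)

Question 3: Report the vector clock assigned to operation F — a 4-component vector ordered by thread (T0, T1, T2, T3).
(1, 0, 0, 3)

VC(C, invoked at 4): no causal predecessors; +1 on T3 → (0, 0, 0, 1)
VC(A, invoked at 1): no causal predecessors; +1 on T1 → (0, 1, 0, 0)
D, invoked 6, takes VC(C)=(0, 0, 0, 1) under max, adds 1 for T3 → (0, 0, 0, 2)
B, invoked 3, takes VC(A)=(0, 1, 0, 0) under max, adds 1 for T1 → (0, 2, 0, 0)
G, invoked 12, takes VC(D)=(0, 0, 0, 2) under max, adds 1 for T3 → (0, 0, 0, 3)
E, invoked 9, takes VC(D)=(0, 0, 0, 2) under max, adds 1 for T2 → (0, 0, 1, 2)
H, invoked 13, takes VC(B)=(0, 2, 0, 0) under max, adds 1 for T1 → (0, 3, 0, 0)
F, invoked 11, takes VC(G)=(0, 0, 0, 3) under max, adds 1 for T0 → (1, 0, 0, 3)
target: VC(F) = (1, 0, 0, 3)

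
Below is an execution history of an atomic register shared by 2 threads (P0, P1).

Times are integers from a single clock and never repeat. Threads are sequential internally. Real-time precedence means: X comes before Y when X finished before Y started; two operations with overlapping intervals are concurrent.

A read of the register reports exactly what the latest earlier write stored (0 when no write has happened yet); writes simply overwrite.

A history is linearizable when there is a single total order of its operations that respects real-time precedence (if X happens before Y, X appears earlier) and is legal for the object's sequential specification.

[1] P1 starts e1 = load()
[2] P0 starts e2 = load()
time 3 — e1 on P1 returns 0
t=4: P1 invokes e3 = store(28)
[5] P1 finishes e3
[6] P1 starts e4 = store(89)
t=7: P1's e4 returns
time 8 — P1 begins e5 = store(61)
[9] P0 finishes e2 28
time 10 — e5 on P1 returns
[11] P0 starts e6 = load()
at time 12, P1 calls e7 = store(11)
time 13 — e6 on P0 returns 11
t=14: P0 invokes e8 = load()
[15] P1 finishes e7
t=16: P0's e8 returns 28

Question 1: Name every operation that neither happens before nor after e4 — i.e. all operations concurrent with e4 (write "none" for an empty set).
Answer: e2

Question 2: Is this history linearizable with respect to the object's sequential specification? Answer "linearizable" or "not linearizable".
prefix check: 1..15 passes, 1..16 fails once e8's time-16 response joins
no legal order exists: 15 real-time-consistent candidates over 8 completed atomic register operations, all rejected
e.g. e1, e2, e3, e4, e5, e6, e7, e8: illegal at step 2, since e2 load() → 28 cannot apply there
e.g. e1, e2, e3, e4, e5, e6, e8, e7: illegal at step 2, since e2 load() → 28 cannot apply there

not linearizable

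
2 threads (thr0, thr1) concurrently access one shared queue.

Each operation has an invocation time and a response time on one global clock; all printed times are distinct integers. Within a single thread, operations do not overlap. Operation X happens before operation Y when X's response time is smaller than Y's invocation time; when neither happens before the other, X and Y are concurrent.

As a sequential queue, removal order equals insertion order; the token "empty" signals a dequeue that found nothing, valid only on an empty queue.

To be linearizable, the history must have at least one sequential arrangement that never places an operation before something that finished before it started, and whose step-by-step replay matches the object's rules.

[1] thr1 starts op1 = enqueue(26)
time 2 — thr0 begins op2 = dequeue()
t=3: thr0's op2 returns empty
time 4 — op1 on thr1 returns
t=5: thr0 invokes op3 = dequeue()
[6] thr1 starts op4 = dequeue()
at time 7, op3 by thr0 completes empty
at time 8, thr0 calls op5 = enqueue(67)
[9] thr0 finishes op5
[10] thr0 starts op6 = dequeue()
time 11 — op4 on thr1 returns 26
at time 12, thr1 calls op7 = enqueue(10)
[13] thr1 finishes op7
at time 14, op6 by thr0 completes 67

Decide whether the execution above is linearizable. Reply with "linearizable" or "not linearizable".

linearizable

a witness: op2, op1, op4, op3, op5, op6, op7
1. op2 dequeue() → empty, leaving queue <>
2. op1 enqueue(26), leaving queue <26>
3. op4 dequeue() → 26, leaving queue <>
4. op3 dequeue() → empty, leaving queue <>
5. op5 enqueue(67), leaving queue <67>
6. op6 dequeue() → 67, leaving queue <>
7. op7 enqueue(10), leaving queue <10>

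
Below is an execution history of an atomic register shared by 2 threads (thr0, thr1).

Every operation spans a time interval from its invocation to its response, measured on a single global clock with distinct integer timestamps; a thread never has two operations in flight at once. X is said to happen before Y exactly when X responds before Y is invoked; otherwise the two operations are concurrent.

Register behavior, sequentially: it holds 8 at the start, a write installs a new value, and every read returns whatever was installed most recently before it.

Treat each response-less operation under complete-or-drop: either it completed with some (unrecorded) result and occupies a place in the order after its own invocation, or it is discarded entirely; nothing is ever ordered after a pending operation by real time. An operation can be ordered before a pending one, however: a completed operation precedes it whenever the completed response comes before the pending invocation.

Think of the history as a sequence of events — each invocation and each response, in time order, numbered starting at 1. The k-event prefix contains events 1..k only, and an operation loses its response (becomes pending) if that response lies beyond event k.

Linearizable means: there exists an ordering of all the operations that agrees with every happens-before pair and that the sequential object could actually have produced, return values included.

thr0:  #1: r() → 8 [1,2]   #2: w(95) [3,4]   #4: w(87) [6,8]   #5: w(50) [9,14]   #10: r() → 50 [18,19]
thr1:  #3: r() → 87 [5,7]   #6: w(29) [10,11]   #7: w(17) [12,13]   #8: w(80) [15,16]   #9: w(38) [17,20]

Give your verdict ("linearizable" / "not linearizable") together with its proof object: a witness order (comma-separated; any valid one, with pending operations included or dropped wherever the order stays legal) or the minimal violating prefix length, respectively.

through event 18 a valid linearization exists; event 19 (#10 responding at time 19) ends that
real-time-consistent orders of the 9 completed operations: 6 — all fail the atomic register replay
every completion of the 1 pending operation (#9) was checked; none linearizes
sample order #1, #2, #3, #4, #5, #6, #7, #8, #10 (pending dropped) stalls at step 3 — #3 r() → 87 has no legal effect
sample order #1, #2, #3, #4, #6, #5, #7, #8, #10 (pending dropped) stalls at step 3 — #3 r() → 87 has no legal effect

not linearizable — minimal violating prefix: 19 events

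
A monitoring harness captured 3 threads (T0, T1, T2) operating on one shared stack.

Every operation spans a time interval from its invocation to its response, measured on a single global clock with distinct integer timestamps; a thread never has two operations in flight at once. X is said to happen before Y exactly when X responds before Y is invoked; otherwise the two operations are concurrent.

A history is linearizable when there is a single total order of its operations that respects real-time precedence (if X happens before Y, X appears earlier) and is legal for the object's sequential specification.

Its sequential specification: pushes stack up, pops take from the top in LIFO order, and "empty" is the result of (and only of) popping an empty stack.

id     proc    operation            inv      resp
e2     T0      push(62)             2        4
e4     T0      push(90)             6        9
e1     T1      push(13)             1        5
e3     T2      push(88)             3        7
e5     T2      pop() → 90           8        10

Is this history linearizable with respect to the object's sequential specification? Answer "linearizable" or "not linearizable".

linearizable

one valid linearization: e1, e2, e3, e4, e5
step 1: e1 push(13) — stack <13>
step 2: e2 push(62) — stack <13,62>
step 3: e3 push(88) — stack <13,62,88>
step 4: e4 push(90) — stack <13,62,88,90>
step 5: e5 pop() → 90 — stack <13,62,88>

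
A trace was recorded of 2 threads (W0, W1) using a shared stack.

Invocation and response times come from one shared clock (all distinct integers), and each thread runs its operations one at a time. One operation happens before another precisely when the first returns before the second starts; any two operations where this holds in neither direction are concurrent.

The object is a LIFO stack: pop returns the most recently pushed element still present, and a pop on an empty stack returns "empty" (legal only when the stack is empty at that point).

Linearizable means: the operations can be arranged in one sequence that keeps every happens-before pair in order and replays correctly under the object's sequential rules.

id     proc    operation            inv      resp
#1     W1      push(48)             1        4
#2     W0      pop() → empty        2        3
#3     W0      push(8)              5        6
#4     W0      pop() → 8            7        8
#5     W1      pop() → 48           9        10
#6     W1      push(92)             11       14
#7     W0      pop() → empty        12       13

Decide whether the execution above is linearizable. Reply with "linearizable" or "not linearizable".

linearizable

a witness: #2, #1, #3, #4, #5, #7, #6
step 1: #2 pop() → empty — stack <>
step 2: #1 push(48) — stack <48>
step 3: #3 push(8) — stack <48,8>
step 4: #4 pop() → 8 — stack <48>
step 5: #5 pop() → 48 — stack <>
step 6: #7 pop() → empty — stack <>
step 7: #6 push(92) — stack <92>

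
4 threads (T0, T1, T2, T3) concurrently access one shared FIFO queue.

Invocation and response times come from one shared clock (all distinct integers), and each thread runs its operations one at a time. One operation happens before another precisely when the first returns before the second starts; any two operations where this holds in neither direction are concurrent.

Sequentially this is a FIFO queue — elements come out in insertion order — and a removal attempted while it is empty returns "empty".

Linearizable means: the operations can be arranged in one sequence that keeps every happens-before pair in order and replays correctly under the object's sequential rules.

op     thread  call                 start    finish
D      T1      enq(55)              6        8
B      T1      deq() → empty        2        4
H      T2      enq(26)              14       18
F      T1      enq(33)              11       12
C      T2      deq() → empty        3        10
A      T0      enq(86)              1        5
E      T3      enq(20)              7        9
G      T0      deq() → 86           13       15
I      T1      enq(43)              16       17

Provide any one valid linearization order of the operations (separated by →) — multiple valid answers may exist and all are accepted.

1. B deq() → empty, leaving queue <>
2. C deq() → empty, leaving queue <>
3. A enq(86), leaving queue <86>
4. D enq(55), leaving queue <86,55>
5. E enq(20), leaving queue <86,55,20>
6. F enq(33), leaving queue <86,55,20,33>
7. G deq() → 86, leaving queue <55,20,33>
8. H enq(26), leaving queue <55,20,33,26>
9. I enq(43), leaving queue <55,20,33,26,43>

B → C → A → D → E → F → G → H → I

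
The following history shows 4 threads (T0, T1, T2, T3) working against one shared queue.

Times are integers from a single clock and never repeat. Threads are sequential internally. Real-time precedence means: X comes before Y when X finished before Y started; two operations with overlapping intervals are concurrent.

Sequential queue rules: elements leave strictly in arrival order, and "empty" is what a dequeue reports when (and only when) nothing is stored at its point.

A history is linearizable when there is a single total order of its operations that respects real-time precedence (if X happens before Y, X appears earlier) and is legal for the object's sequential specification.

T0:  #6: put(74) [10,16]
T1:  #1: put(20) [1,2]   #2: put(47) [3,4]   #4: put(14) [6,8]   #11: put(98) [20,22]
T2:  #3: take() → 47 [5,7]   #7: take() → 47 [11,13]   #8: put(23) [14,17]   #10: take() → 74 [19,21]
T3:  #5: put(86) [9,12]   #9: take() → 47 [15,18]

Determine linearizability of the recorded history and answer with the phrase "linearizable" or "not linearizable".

not linearizable

already the first 7 events (up to #3's response at time 7) admit no linearization; the first 6 still do
a single order respects real time; the 3 completed queue operations fail replay along it
including or dropping the 1 pending operation (#4) in any combination fails
e.g. #1, #2, #3 (pending dropped): illegal at step 3, since #3 take() → 47 cannot apply there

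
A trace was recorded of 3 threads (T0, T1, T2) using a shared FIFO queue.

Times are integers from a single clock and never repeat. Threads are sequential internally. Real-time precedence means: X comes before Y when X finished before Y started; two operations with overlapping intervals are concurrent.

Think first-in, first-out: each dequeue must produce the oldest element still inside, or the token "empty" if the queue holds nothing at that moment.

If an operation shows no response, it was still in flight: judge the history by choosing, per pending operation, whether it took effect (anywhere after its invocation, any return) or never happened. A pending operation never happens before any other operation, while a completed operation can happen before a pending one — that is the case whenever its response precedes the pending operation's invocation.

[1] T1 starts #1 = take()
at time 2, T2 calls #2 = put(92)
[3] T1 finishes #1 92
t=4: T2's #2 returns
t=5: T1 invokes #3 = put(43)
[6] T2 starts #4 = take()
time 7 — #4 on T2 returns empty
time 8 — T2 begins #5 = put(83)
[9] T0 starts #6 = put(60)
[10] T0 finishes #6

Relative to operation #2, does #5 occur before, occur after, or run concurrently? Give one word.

#5 spans [8,…), #2 spans [2,4]
resp(#2)=4 < inv(#5)=8

after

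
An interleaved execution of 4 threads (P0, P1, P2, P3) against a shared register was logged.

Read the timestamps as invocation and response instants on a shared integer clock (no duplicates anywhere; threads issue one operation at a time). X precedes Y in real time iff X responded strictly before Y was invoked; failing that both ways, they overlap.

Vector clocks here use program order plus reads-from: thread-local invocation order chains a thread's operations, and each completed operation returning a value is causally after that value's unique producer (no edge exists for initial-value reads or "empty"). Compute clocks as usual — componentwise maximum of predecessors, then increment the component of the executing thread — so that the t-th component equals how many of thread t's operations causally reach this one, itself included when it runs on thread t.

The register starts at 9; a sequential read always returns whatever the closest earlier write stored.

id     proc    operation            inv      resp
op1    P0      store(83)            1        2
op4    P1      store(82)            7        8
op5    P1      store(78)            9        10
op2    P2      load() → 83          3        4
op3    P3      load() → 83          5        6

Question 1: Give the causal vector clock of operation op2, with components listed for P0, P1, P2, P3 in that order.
(1, 0, 1, 0)

op4, invoked 7, has no incoming edges; only P1's bump applies → (0, 1, 0, 0)
op1, invoked 1, has no incoming edges; only P0's bump applies → (1, 0, 0, 0)
invoked at 9, op5 merges VC(op4)=(0, 1, 0, 0) and bumps P1's slot → (0, 2, 0, 0)
invoked at 5, op3 merges VC(op1)=(1, 0, 0, 0) and bumps P3's slot → (1, 0, 0, 1)
invoked at 3, op2 merges VC(op1)=(1, 0, 0, 0) and bumps P2's slot → (1, 0, 1, 0)
target: VC(op2) = (1, 0, 1, 0)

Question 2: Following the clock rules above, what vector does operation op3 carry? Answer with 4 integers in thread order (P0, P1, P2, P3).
(1, 0, 0, 1)

op4 (invocation 7): nothing precedes it; P1's component alone gives (0, 1, 0, 0)
op1 (invocation 1): nothing precedes it; P0's component alone gives (1, 0, 0, 0)
VC(op5, invoked at 9): max of VC(op4)=(0, 1, 0, 0), then +1 on thread P1 → (0, 2, 0, 0)
VC(op3, invoked at 5): max of VC(op1)=(1, 0, 0, 0), then +1 on thread P3 → (1, 0, 0, 1)
VC(op2, invoked at 3): max of VC(op1)=(1, 0, 0, 0), then +1 on thread P2 → (1, 0, 1, 0)
target: VC(op3) = (1, 0, 0, 1)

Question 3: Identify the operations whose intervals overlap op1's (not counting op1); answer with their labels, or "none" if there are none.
none

op1 runs from 1 to 2; window-overlapping ops are concurrent
op2 [3,4]: after
op3 [5,6]: after
op4 [7,8]: after
op5 [9,10]: after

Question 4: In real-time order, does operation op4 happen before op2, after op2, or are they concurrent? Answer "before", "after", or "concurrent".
after

op4 spans [7,8], op2 spans [3,4]
resp(op2)=4 < inv(op4)=7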